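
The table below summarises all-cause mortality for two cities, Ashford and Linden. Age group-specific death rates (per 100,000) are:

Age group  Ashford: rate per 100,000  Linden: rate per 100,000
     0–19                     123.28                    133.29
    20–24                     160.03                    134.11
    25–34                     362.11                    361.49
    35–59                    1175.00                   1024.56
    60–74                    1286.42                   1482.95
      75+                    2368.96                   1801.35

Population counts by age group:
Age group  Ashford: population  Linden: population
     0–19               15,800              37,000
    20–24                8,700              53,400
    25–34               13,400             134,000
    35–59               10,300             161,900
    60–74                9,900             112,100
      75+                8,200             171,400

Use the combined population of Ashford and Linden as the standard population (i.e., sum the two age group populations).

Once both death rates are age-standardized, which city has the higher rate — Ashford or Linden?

Combined standard total = 736,100; weights = 0.0717, 0.0844, 0.2002, 0.2339, 0.1657, 0.2440.
Ashford: 0.0717×123.28 + 0.0844×160.03 + 0.2002×362.11 + 0.2339×1175.00 + 0.1657×1286.42 + 0.2440×2368.96 = 1160.9367 per 100,000.
Linden: 0.0717×133.29 + 0.0844×134.11 + 0.2002×361.49 + 0.2339×1024.56 + 0.1657×1482.95 + 0.2440×1801.35 = 1018.2328 per 100,000.
The crude rates (791.19 vs 1047.18) would put Linden higher, but that reflects its age composition; once standardized to a common age structure, Ashford has the higher underlying rate.

Ashford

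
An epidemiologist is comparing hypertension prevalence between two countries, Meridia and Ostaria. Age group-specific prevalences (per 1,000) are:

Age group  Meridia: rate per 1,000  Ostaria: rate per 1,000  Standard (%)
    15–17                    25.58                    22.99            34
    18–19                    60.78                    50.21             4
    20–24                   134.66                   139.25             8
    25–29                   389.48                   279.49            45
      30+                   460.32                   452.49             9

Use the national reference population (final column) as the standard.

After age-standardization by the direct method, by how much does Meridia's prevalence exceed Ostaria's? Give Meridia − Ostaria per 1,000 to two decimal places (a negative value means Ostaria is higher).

51.14

Standard weights: 0.34, 0.04, 0.08, 0.45, 0.09.
Meridia: 0.3400×25.58 + 0.0400×60.78 + 0.0800×134.66 + 0.4500×389.48 + 0.0900×460.32 = 238.5960 per 1,000.
Ostaria: 0.3400×22.99 + 0.0400×50.21 + 0.0800×139.25 + 0.4500×279.49 + 0.0900×452.49 = 187.4596 per 1,000.
Difference = 238.5960 − 187.4596 = 51.1364.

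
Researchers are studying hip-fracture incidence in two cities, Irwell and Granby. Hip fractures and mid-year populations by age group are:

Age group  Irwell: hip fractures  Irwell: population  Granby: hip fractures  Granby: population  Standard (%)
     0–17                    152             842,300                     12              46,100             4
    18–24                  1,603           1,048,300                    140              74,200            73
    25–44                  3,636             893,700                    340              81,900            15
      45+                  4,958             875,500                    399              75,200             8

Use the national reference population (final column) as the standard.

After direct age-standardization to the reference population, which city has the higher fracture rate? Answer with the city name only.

Granby

Age-specific rates per 100,000 for Irwell: 18.05, 152.91, 406.85, 566.30.
For Granby: 26.03, 188.68, 415.14, 530.59.
Standard weights: 0.04, 0.73, 0.15, 0.08.
Irwell: 0.0400×18.05 + 0.7300×152.91 + 0.1500×406.85 + 0.0800×566.30 = 218.6808 per 100,000.
Granby: 0.0400×26.03 + 0.7300×188.68 + 0.1500×415.14 + 0.0800×530.59 = 243.4949 per 100,000.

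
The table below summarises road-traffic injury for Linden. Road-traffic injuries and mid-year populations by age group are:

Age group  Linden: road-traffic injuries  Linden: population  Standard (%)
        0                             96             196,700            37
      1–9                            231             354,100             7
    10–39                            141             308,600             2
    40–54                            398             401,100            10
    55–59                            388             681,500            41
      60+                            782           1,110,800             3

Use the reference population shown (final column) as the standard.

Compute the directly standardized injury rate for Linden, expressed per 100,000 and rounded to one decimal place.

58.9

Age-specific rates per 100,000 for Linden: 48.81, 65.24, 45.69, 99.23, 56.93, 70.40.
Standard weights: 0.37, 0.07, 0.02, 0.10, 0.41, 0.03.
Standardized rate: 0.3700×48.81 + 0.0700×65.24 + 0.0200×45.69 + 0.1000×99.23 + 0.4100×56.93 + 0.0300×70.40 = 58.9156 per 100,000.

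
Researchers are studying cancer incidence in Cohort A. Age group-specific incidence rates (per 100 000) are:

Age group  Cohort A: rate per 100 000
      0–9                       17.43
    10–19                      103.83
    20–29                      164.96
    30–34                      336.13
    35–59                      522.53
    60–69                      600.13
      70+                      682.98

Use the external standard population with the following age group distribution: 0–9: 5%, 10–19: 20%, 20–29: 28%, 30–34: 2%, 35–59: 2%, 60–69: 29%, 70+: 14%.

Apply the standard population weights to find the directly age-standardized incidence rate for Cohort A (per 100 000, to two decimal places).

Standard weights: 0.05, 0.20, 0.28, 0.02, 0.02, 0.29, 0.14.
Standardized rate: 0.0500×17.43 + 0.2000×103.83 + 0.2800×164.96 + 0.0200×336.13 + 0.0200×522.53 + 0.2900×600.13 + 0.1400×682.98 = 354.6544 per 100 000.

354.65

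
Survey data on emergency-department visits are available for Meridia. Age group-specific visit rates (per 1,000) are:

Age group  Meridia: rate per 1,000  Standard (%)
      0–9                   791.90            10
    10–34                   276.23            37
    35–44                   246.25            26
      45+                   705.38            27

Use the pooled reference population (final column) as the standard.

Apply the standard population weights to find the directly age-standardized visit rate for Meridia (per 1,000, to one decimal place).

Standard weights: 0.10, 0.37, 0.26, 0.27.
Standardized rate: 0.1000×791.90 + 0.3700×276.23 + 0.2600×246.25 + 0.2700×705.38 = 435.8727 per 1,000.

435.9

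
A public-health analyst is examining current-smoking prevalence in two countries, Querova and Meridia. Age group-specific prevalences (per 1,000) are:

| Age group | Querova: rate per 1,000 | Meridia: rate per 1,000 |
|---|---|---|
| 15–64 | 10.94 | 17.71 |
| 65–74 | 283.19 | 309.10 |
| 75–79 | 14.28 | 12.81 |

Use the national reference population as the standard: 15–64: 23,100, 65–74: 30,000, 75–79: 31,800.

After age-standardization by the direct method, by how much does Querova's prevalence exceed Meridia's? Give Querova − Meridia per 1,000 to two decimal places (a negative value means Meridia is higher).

Standard total = 84,900; weights = 0.2721, 0.3534, 0.3746.
Querova: 0.2721×10.94 + 0.3534×283.19 + 0.3746×14.28 = 108.3924 per 1,000.
Meridia: 0.2721×17.71 + 0.3534×309.10 + 0.3746×12.81 = 118.8393 per 1,000.
Difference = 108.3924 − 118.8393 = -10.4469.

-10.45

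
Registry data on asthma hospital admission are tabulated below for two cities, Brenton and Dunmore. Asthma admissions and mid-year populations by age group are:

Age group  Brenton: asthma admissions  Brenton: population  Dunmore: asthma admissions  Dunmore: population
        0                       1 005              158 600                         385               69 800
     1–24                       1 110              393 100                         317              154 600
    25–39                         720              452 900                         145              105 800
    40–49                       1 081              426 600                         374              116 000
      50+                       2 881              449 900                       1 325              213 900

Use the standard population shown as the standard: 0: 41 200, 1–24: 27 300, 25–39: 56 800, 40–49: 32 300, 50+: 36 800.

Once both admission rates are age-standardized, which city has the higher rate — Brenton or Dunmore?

Age-specific rates per 10 000 for Brenton: 63.37, 28.24, 15.90, 25.34, 64.04.
For Dunmore: 55.16, 20.50, 13.71, 32.24, 61.94.
Standard total = 194 400; weights = 0.2119, 0.1404, 0.2922, 0.1662, 0.1893.
Brenton: 0.2119×63.37 + 0.1404×28.24 + 0.2922×15.90 + 0.1662×25.34 + 0.1893×64.04 = 38.3724 per 10 000.
Dunmore: 0.2119×55.16 + 0.1404×20.50 + 0.2922×13.71 + 0.1662×32.24 + 0.1893×61.94 = 35.6568 per 10 000.
The crude rates (36.13 vs 38.57) would put Dunmore higher, but that reflects its age composition; once standardized to a common age structure, Brenton has the higher underlying rate.

Brenton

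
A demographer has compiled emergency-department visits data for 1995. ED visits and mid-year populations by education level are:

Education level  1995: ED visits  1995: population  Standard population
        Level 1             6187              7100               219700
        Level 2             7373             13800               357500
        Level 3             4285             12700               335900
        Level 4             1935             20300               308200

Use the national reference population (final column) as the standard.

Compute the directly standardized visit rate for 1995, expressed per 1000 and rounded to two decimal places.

430.00

Education-specific rates per 1000 for 1995: 871.408, 534.275, 337.402, 95.320.
Standard total = 1221300; weights = 0.1799, 0.2927, 0.2750, 0.2524.
Standardized rate: 0.1799×871.408 + 0.2927×534.275 + 0.2750×337.402 + 0.2524×95.320 = 430.0031 per 1000.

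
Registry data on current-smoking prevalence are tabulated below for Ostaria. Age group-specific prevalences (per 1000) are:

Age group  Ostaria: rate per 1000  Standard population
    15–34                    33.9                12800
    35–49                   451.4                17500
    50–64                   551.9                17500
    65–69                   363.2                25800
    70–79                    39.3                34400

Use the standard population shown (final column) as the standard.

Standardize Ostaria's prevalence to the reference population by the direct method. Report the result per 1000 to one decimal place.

Standard total = 108000; weights = 0.1185, 0.1620, 0.1620, 0.2389, 0.3185.
Standardized rate: 0.1185×33.9 + 0.1620×451.4 + 0.1620×551.9 + 0.2389×363.2 + 0.3185×39.3 = 265.8718 per 1000.

265.9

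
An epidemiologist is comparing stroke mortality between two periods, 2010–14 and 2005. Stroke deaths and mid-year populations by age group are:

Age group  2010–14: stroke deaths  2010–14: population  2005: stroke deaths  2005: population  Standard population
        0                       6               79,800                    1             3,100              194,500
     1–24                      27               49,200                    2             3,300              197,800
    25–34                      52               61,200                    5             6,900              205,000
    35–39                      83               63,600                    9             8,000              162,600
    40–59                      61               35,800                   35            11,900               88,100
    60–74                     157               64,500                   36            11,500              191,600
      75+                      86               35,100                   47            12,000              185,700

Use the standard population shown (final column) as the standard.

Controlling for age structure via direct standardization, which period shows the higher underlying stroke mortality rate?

Age-specific rates per 100,000 for 2010–14: 7.52, 54.88, 84.97, 130.50, 170.39, 243.41, 245.01.
For 2005: 32.26, 60.61, 72.46, 112.50, 294.12, 313.04, 391.67.
Standard total = 1,225,300; weights = 0.1587, 0.1614, 0.1673, 0.1327, 0.0719, 0.1564, 0.1516.
2010–14: 0.1587×7.52 + 0.1614×54.88 + 0.1673×84.97 + 0.1327×130.50 + 0.0719×170.39 + 0.1564×243.41 + 0.1516×245.01 = 129.0325 per 100,000.
2005: 0.1587×32.26 + 0.1614×60.61 + 0.1673×72.46 + 0.1327×112.50 + 0.0719×294.12 + 0.1564×313.04 + 0.1516×391.67 = 171.4136 per 100,000.

2005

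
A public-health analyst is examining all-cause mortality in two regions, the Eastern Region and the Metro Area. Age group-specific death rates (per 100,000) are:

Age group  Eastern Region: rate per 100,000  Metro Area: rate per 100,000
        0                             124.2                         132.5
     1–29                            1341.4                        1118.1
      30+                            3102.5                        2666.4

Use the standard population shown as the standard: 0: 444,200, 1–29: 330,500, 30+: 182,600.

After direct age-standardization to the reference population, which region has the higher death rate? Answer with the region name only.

Standard total = 957,300; weights = 0.4640, 0.3452, 0.1907.
The Eastern Region: 0.4640×124.2 + 0.3452×1341.4 + 0.1907×3102.5 = 1112.5236 per 100,000.
The Metro Area: 0.4640×132.5 + 0.3452×1118.1 + 0.1907×2666.4 = 956.0986 per 100,000.

Eastern Region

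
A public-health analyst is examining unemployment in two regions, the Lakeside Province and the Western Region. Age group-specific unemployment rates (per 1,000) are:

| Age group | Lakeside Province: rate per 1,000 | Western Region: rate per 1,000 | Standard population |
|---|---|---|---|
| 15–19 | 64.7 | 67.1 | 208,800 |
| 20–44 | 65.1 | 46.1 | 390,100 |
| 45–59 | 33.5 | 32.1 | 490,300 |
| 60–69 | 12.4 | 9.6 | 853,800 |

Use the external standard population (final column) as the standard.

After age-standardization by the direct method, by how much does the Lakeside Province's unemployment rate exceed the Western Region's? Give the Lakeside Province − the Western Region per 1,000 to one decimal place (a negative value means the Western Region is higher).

Standard total = 1,943,000; weights = 0.1075, 0.2008, 0.2523, 0.4394.
The Lakeside Province: 0.1075×64.7 + 0.2008×65.1 + 0.2523×33.5 + 0.4394×12.4 = 33.9254 per 1,000.
The Western Region: 0.1075×67.1 + 0.2008×46.1 + 0.2523×32.1 + 0.4394×9.6 = 28.7850 per 1,000.
Difference = 33.9254 − 28.7850 = 5.1404.

5.1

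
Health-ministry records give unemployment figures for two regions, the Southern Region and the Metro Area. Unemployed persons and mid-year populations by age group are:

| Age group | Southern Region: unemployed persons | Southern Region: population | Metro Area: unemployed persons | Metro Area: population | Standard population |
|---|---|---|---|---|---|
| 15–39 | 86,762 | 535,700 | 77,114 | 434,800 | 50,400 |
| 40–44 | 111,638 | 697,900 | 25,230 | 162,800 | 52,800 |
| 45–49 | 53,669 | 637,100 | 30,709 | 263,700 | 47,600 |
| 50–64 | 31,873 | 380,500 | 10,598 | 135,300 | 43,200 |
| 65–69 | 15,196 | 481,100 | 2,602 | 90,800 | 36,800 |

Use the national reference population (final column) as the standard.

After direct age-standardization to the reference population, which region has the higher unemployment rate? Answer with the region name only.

Metro Area

Age-specific rates per 1,000 for the Southern Region: 161.960, 159.963, 84.240, 83.766, 31.586.
For the Metro Area: 177.355, 154.975, 116.454, 78.330, 28.656.
Standard total = 230,800; weights = 0.2184, 0.2288, 0.2062, 0.1872, 0.1594.
The Southern Region: 0.2184×161.960 + 0.2288×159.963 + 0.2062×84.240 + 0.1872×83.766 + 0.1594×31.586 = 110.0506 per 1,000.
The Metro Area: 0.2184×177.355 + 0.2288×154.975 + 0.2062×116.454 + 0.1872×78.330 + 0.1594×28.656 = 117.4308 per 1,000.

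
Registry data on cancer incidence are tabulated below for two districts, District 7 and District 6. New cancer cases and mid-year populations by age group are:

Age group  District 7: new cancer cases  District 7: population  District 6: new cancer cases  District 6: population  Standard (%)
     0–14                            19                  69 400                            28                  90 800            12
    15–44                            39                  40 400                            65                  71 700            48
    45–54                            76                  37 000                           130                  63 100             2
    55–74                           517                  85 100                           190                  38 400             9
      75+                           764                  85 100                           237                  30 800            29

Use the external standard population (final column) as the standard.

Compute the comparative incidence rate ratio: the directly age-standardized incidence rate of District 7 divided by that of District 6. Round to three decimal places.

Age-specific rates per 100 000 for District 7: 27.38, 96.53, 205.41, 607.52, 897.77.
For District 6: 30.84, 90.66, 206.02, 494.79, 769.48.
Standard weights: 0.12, 0.48, 0.02, 0.09, 0.29.
District 7: 0.1200×27.38 + 0.4800×96.53 + 0.0200×205.41 + 0.0900×607.52 + 0.2900×897.77 = 368.7594 per 100 000.
District 6: 0.1200×30.84 + 0.4800×90.66 + 0.0200×206.02 + 0.0900×494.79 + 0.2900×769.48 = 319.0161 per 100 000.
Ratio = 368.7594 ÷ 319.0161 = 1.15593.

1.156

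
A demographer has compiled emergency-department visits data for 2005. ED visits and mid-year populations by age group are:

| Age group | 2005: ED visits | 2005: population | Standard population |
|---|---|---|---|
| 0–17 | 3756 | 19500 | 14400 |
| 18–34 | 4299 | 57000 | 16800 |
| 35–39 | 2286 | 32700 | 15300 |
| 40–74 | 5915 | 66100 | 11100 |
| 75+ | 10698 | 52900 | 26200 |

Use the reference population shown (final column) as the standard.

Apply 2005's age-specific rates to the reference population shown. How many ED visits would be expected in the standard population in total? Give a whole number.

Age-specific rates per 1000 for 2005: 192.615, 75.421, 69.908, 89.486, 202.231.
Expected ED visits = Σ (standard pop × age-specific rate ÷ 1000)
= 14400×192.615/1000 + 16800×75.421/1000 + 15300×69.908/1000 + 11100×89.486/1000 + 26200×202.231/1000
= 2773.66 + 1267.07 + 1069.60 + 993.29 + 5298.44 = 11402.06.

11402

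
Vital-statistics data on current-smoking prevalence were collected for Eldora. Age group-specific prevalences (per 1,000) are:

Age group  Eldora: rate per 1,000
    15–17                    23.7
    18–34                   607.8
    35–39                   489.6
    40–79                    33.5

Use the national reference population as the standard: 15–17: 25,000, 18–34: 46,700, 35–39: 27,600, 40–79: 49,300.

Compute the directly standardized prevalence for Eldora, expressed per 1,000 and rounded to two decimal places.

297.05

Standard total = 148,600; weights = 0.1682, 0.3143, 0.1857, 0.3318.
Standardized rate: 0.1682×23.7 + 0.3143×607.8 + 0.1857×489.6 + 0.3318×33.5 = 297.0476 per 1,000.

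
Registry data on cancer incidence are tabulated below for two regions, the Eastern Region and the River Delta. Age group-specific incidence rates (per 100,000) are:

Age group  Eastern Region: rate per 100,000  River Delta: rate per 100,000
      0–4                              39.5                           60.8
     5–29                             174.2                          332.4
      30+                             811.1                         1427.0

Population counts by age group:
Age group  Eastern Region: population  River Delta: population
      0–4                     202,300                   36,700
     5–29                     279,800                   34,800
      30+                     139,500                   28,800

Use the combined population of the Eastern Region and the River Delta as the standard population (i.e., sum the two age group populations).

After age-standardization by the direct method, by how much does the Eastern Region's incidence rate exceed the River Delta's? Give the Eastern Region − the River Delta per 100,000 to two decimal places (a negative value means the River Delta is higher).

-219.58

Combined standard total = 721,900; weights = 0.3311, 0.4358, 0.2331.
The Eastern Region: 0.3311×39.5 + 0.4358×174.2 + 0.2331×811.1 = 278.0883 per 100,000.
The River Delta: 0.3311×60.8 + 0.4358×332.4 + 0.2331×1427.0 = 497.6705 per 100,000.
Difference = 278.0883 − 497.6705 = -219.5822.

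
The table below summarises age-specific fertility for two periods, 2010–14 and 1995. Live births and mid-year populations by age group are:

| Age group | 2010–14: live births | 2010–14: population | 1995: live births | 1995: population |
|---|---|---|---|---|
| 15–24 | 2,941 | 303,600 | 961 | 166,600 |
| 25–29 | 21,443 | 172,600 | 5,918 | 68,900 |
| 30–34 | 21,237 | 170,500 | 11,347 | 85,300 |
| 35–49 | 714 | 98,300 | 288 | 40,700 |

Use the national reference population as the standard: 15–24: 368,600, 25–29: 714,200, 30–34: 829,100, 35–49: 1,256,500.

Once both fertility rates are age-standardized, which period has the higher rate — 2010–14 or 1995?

2010–14

Age-specific rates per 1,000 for 2010–14: 9.687, 124.235, 124.557, 7.263.
For 1995: 5.768, 85.893, 133.025, 7.076.
Standard total = 3,168,400; weights = 0.1163, 0.2254, 0.2617, 0.3966.
2010–14: 0.1163×9.687 + 0.2254×124.235 + 0.2617×124.557 + 0.3966×7.263 = 64.6056 per 1,000.
1995: 0.1163×5.768 + 0.2254×85.893 + 0.2617×133.025 + 0.3966×7.076 = 57.6482 per 1,000.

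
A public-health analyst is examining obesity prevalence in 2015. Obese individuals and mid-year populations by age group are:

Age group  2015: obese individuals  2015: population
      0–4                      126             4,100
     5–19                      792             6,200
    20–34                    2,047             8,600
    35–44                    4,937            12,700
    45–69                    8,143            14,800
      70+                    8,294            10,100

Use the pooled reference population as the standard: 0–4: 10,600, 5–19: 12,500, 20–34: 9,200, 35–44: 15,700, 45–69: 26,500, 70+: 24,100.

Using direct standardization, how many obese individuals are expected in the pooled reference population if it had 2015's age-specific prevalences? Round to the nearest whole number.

44587

Age-specific rates per 1,000 for 2015: 30.732, 127.742, 238.023, 388.740, 550.203, 821.188.
Expected obese individuals = Σ (standard pop × age-specific rate ÷ 1,000)
= 10,600×30.732/1,000 + 12,500×127.742/1,000 + 9,200×238.023/1,000 + 15,700×388.740/1,000 + 26,500×550.203/1,000 + 24,100×821.188/1,000
= 325.76 + 1596.77 + 2189.81 + 6103.22 + 14580.37 + 19790.63 = 44586.57.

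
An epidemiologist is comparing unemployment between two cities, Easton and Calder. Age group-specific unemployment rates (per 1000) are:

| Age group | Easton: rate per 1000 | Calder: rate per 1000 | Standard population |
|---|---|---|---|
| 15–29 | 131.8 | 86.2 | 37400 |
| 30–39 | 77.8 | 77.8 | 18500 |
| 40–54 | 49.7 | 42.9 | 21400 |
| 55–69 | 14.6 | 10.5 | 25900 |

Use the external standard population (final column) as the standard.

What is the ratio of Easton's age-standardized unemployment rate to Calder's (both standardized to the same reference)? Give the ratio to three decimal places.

1.334

Standard total = 103200; weights = 0.3624, 0.1793, 0.2074, 0.2510.
Easton: 0.3624×131.8 + 0.1793×77.8 + 0.2074×49.7 + 0.2510×14.6 = 75.6816 per 1000.
Calder: 0.3624×86.2 + 0.1793×77.8 + 0.2074×42.9 + 0.2510×10.5 = 56.7170 per 1000.
Ratio = 75.6816 ÷ 56.7170 = 1.33437.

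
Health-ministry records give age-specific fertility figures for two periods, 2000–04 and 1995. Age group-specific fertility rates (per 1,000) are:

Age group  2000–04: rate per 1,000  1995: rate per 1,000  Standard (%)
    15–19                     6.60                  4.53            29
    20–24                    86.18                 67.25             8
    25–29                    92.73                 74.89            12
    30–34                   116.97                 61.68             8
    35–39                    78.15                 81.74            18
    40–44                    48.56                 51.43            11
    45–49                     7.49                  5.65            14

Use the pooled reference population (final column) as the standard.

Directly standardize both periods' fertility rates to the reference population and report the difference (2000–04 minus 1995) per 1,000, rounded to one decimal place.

8.0

Standard weights: 0.29, 0.08, 0.12, 0.08, 0.18, 0.11, 0.14.
2000–04: 0.2900×6.60 + 0.0800×86.18 + 0.1200×92.73 + 0.0800×116.97 + 0.1800×78.15 + 0.1100×48.56 + 0.1400×7.49 = 49.7508 per 1,000.
1995: 0.2900×4.53 + 0.0800×67.25 + 0.1200×74.89 + 0.0800×61.68 + 0.1800×81.74 + 0.1100×51.43 + 0.1400×5.65 = 41.7764 per 1,000.
Difference = 49.7508 − 41.7764 = 7.9744.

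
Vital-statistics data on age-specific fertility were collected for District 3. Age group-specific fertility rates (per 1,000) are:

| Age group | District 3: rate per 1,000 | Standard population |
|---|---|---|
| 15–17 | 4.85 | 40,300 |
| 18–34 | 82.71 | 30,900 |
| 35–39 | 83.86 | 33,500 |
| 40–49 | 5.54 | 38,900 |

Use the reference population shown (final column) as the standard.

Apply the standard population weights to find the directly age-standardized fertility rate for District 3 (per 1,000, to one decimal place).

40.2

Standard total = 143,600; weights = 0.2806, 0.2152, 0.2333, 0.2709.
Standardized rate: 0.2806×4.85 + 0.2152×82.71 + 0.2333×83.86 + 0.2709×5.54 = 40.2229 per 1,000.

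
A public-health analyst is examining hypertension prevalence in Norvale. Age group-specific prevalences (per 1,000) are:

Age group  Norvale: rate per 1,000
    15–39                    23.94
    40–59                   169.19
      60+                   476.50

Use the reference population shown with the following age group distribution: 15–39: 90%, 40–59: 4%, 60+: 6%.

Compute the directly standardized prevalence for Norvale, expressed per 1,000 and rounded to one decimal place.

Standard weights: 0.90, 0.04, 0.06.
Standardized rate: 0.9000×23.94 + 0.0400×169.19 + 0.0600×476.50 = 56.9036 per 1,000.

56.9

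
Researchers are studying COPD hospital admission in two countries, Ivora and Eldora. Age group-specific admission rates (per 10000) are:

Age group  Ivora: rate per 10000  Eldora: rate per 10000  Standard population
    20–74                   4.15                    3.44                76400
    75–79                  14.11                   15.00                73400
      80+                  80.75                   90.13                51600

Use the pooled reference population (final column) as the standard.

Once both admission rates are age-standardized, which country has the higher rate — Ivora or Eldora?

Eldora

Standard total = 201400; weights = 0.3793, 0.3644, 0.2562.
Ivora: 0.3793×4.15 + 0.3644×14.11 + 0.2562×80.75 = 27.4053 per 10000.
Eldora: 0.3793×3.44 + 0.3644×15.00 + 0.2562×90.13 = 29.8636 per 10000.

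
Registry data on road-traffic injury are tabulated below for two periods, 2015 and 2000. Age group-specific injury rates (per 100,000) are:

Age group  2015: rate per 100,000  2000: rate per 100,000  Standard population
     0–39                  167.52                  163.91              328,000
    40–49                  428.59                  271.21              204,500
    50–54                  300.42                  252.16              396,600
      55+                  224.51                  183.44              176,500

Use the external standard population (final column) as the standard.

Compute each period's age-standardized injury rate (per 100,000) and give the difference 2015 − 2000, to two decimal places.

Standard total = 1,105,600; weights = 0.2967, 0.1850, 0.3587, 0.1596.
2015: 0.2967×167.52 + 0.1850×428.59 + 0.3587×300.42 + 0.1596×224.51 = 272.5812 per 100,000.
2000: 0.2967×163.91 + 0.1850×271.21 + 0.3587×252.16 + 0.1596×183.44 = 218.5318 per 100,000.
Difference = 272.5812 − 218.5318 = 54.0494.

54.05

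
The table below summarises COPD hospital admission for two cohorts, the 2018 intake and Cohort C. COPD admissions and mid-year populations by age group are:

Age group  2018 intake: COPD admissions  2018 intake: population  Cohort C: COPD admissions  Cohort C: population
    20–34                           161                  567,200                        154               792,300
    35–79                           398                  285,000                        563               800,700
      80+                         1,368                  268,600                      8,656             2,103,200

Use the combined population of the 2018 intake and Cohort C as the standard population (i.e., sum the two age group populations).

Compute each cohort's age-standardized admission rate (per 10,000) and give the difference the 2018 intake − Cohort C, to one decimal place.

6.6

Age-specific rates per 10,000 for the 2018 intake: 2.84, 13.96, 50.93.
For Cohort C: 1.94, 7.03, 41.16.
Combined standard total = 4,817,000; weights = 0.2822, 0.2254, 0.4924.
The 2018 intake: 0.2822×2.84 + 0.2254×13.96 + 0.4924×50.93 = 29.0260 per 10,000.
Cohort C: 0.2822×1.94 + 0.2254×7.03 + 0.4924×41.16 = 22.3980 per 10,000.
Difference = 29.0260 − 22.3980 = 6.6280.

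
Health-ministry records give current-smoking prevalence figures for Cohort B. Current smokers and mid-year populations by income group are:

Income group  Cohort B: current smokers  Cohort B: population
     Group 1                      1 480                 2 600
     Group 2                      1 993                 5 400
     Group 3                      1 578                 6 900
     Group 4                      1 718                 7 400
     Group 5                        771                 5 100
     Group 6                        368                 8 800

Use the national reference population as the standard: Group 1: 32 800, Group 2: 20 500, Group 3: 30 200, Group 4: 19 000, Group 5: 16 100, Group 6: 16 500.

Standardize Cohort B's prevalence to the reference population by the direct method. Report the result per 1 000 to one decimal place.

301.1

Income-specific rates per 1 000 for Cohort B: 569.231, 369.074, 228.696, 232.162, 151.176, 41.818.
Standard total = 135 100; weights = 0.2428, 0.1517, 0.2235, 0.1406, 0.1192, 0.1221.
Standardized rate: 0.2428×569.231 + 0.1517×369.074 + 0.2235×228.696 + 0.1406×232.162 + 0.1192×151.176 + 0.1221×41.818 = 301.0986 per 1 000.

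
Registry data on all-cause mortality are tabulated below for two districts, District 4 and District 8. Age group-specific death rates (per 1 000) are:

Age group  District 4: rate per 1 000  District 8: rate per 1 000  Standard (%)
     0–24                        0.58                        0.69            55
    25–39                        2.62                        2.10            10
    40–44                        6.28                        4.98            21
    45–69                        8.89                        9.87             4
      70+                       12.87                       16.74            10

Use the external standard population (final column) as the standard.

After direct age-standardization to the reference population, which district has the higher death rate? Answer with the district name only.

Standard weights: 0.55, 0.10, 0.21, 0.04, 0.10.
District 4: 0.5500×0.58 + 0.1000×2.62 + 0.2100×6.28 + 0.0400×8.89 + 0.1000×12.87 = 3.5424 per 1 000.
District 8: 0.5500×0.69 + 0.1000×2.10 + 0.2100×4.98 + 0.0400×9.87 + 0.1000×16.74 = 3.7041 per 1 000.

District 8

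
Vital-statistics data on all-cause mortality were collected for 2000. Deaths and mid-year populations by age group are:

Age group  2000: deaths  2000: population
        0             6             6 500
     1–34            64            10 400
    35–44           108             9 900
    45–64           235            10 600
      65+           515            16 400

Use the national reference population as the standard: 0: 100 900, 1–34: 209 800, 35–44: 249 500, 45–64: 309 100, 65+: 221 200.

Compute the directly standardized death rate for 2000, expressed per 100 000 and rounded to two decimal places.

1641.90

Age-specific rates per 100 000 for 2000: 92.31, 615.38, 1090.91, 2216.98, 3140.24.
Standard total = 1 090 500; weights = 0.0925, 0.1924, 0.2288, 0.2834, 0.2028.
Standardized rate: 0.0925×92.31 + 0.1924×615.38 + 0.2288×1090.91 + 0.2834×2216.98 + 0.2028×3140.24 = 1641.9020 per 100 000.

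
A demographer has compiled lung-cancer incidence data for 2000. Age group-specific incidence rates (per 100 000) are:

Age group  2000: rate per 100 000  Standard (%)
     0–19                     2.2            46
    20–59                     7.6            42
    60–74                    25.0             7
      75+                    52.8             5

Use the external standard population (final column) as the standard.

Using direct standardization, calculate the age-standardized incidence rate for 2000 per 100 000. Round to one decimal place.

8.6

Standard weights: 0.46, 0.42, 0.07, 0.05.
Standardized rate: 0.4600×2.2 + 0.4200×7.6 + 0.0700×25.0 + 0.0500×52.8 = 8.5940 per 100 000.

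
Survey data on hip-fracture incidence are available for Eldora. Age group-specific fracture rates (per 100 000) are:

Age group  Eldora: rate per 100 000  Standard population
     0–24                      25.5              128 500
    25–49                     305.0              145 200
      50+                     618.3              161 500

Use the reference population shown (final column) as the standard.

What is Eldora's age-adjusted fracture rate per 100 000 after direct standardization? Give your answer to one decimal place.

338.7

Standard total = 435 200; weights = 0.2953, 0.3336, 0.3711.
Standardized rate: 0.2953×25.5 + 0.3336×305.0 + 0.3711×618.3 = 338.7367 per 100 000.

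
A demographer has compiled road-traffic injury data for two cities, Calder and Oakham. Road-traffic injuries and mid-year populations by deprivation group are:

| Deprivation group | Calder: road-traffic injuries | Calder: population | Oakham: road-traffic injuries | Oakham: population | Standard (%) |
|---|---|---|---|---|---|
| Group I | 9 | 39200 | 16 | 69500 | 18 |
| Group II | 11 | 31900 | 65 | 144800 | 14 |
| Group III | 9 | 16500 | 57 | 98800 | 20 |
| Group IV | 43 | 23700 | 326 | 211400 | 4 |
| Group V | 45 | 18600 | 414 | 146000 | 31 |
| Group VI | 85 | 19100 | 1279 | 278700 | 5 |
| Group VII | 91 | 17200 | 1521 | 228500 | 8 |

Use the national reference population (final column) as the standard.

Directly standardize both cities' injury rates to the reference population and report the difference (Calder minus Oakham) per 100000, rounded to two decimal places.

-25.53

Deprivation-specific rates per 100000 for Calder: 22.96, 34.48, 54.55, 181.43, 241.94, 445.03, 529.07.
For Oakham: 23.02, 44.89, 57.69, 154.21, 283.56, 458.92, 665.65.
Standard weights: 0.18, 0.14, 0.20, 0.04, 0.31, 0.05, 0.08.
Calder: 0.1800×22.96 + 0.1400×34.48 + 0.2000×54.55 + 0.0400×181.43 + 0.3100×241.94 + 0.0500×445.03 + 0.0800×529.07 = 166.7036 per 100000.
Oakham: 0.1800×23.02 + 0.1400×44.89 + 0.2000×57.69 + 0.0400×154.21 + 0.3100×283.56 + 0.0500×458.92 + 0.0800×665.65 = 192.2368 per 100000.
Difference = 166.7036 − 192.2368 = -25.5332.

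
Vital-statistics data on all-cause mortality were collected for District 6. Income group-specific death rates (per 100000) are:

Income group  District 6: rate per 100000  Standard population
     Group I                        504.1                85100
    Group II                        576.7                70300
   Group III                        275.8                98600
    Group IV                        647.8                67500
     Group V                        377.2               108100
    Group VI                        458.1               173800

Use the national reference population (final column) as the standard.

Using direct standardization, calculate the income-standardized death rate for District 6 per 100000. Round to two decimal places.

455.34

Standard total = 603400; weights = 0.1410, 0.1165, 0.1634, 0.1119, 0.1792, 0.2880.
Standardized rate: 0.1410×504.1 + 0.1165×576.7 + 0.1634×275.8 + 0.1119×647.8 + 0.1792×377.2 + 0.2880×458.1 = 455.3437 per 100000.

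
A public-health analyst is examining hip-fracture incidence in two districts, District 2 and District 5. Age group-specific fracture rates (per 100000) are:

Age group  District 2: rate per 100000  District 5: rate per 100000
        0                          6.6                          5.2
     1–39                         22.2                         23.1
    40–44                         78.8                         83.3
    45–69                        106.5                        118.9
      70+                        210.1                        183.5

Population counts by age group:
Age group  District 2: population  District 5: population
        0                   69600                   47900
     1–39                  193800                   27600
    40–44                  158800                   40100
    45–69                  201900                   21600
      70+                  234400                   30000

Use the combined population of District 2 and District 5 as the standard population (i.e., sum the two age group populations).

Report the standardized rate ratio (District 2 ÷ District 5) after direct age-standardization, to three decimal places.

1.034

Combined standard total = 1025700; weights = 0.1146, 0.2159, 0.1939, 0.2179, 0.2578.
District 2: 0.1146×6.6 + 0.2159×22.2 + 0.1939×78.8 + 0.2179×106.5 + 0.2578×210.1 = 98.1935 per 100000.
District 5: 0.1146×5.2 + 0.2159×23.1 + 0.1939×83.3 + 0.2179×118.9 + 0.2578×183.5 = 94.9452 per 100000.
Ratio = 98.1935 ÷ 94.9452 = 1.03421.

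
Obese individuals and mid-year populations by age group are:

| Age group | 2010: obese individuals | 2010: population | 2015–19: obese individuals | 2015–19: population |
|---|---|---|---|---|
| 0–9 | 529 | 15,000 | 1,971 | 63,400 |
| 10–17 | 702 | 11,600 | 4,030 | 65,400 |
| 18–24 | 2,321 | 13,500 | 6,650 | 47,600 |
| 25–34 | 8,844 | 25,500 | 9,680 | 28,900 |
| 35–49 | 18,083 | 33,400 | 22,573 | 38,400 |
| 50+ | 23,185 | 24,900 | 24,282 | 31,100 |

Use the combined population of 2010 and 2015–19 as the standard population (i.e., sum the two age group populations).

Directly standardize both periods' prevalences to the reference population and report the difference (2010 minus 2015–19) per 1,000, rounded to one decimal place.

Age-specific rates per 1,000 for 2010: 35.267, 60.517, 171.926, 346.824, 541.407, 931.124.
For 2015–19: 31.088, 61.621, 139.706, 334.948, 587.839, 780.772.
Combined standard total = 398,700; weights = 0.1966, 0.1931, 0.1532, 0.1364, 0.1801, 0.1405.
2010: 0.1966×35.267 + 0.1931×60.517 + 0.1532×171.926 + 0.1364×346.824 + 0.1801×541.407 + 0.1405×931.124 = 320.5734 per 1,000.
2015–19: 0.1966×31.088 + 0.1931×61.621 + 0.1532×139.706 + 0.1364×334.948 + 0.1801×587.839 + 0.1405×780.772 = 300.6505 per 1,000.
Difference = 320.5734 − 300.6505 = 19.9229.

19.9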